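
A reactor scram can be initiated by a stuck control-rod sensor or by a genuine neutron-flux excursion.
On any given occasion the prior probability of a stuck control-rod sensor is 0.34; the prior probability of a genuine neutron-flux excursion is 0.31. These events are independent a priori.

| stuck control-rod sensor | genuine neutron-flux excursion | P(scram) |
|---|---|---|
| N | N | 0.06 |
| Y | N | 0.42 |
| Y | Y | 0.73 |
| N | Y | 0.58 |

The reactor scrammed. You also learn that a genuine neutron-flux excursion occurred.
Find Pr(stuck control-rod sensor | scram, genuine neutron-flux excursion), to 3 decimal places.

P(scram | genuine neutron-flux excursion) = 0.58·0.66 + 0.73·0.34 = 0.382800 + 0.248200 = 0.631000
The stuck control-rod sensor-present share is 0.73·0.34 = 0.248200.
P(stuck control-rod sensor | scram, genuine neutron-flux excursion) = 0.248200 / 0.631000 ≈ 0.393

Pr(stuck control-rod sensor | scram, genuine neutron-flux excursion) ≈ 0.393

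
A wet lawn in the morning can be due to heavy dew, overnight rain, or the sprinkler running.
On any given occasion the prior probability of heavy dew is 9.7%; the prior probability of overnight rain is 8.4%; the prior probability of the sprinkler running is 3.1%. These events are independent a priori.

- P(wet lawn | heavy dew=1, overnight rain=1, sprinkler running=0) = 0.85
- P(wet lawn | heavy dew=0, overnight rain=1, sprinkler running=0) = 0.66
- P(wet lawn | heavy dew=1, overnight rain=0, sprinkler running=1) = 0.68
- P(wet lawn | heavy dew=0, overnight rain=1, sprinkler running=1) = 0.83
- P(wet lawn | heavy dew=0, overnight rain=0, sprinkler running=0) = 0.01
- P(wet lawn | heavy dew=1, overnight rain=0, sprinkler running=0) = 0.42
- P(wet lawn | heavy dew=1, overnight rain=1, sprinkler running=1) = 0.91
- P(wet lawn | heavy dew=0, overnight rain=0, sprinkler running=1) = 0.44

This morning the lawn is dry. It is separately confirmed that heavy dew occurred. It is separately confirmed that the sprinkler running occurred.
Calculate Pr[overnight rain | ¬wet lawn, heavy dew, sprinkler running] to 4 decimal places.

P(¬wet lawn | heavy dew, sprinkler running) = 0.32·0.916 + 0.09·0.084 = 0.293120 + 0.007560 = 0.300680
Restricting to configurations with overnight rain present: 0.09·0.084 = 0.007560.
Hence the posterior is 0.007560/0.300680 ≈ 0.0251.

Pr[overnight rain | ¬wet lawn, heavy dew, sprinkler running] ≈ 0.0251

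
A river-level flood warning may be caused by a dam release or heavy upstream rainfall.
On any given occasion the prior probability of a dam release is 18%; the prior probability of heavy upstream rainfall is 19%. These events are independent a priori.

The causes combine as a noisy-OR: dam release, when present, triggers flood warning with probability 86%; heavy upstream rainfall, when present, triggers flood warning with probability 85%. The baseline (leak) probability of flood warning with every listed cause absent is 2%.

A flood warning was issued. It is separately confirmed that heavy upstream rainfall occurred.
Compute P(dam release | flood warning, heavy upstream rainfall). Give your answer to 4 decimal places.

P(dam release | flood warning, heavy upstream rainfall) ≈ 0.2013

Under noisy-OR, P(flood warning | causes) = 1 − (1−0.02)·∏(1−qᵢ) over the active causes.
For the numerator, keep only dam release=true terms: 0.97942*0.18 = 0.176296
Denominator P(flood warning | heavy upstream rainfall): 0.853*0.82 + 0.97942*0.18 = 0.875756
P(dam release | flood warning, heavy upstream rainfall) = 0.176296/0.875756 ≈ 0.2013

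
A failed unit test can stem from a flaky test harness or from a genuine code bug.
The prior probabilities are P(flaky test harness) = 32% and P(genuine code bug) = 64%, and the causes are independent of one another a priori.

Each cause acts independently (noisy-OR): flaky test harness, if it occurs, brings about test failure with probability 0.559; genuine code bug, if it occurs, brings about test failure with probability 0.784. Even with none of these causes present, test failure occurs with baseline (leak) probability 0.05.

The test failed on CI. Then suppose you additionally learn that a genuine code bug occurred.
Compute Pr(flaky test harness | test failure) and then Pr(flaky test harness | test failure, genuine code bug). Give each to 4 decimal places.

Pr(flaky test harness | test failure) ≈ 0.4142; Pr(flaky test harness | test failure, genuine code bug) ≈ 0.3500

Under noisy-OR, P(test failure | causes) = 1 − (1−0.05)·∏(1−qᵢ) over the active causes.
Enumerate the 4 (flaky test harness, genuine code bug) configurations and weight by the priors:
  P(test failure) = 0.05*0.68*0.36 + 0.7948*0.68*0.64 + 0.58105*0.32*0.36 + 0.909507*0.32*0.64
        = 0.012240 + 0.345897 + 0.066937 + 0.186267 = 0.611341
The terms with flaky test harness present sum to 0.253204, so
  P(flaky test harness | test failure) = 0.253204 / 0.611341 ≈ 0.4142

With the extra evidence:
Numerator (weight on configurations with flaky test harness): 0.909507*0.32 = 0.291042
The normalizing constant is 0.7948*0.68 + 0.909507*0.32 = 0.831506
Posterior = 0.291042 / 0.831506 ≈ 0.3500
The drop from 0.4142 to 0.3500 is the explaining-away (discounting) effect.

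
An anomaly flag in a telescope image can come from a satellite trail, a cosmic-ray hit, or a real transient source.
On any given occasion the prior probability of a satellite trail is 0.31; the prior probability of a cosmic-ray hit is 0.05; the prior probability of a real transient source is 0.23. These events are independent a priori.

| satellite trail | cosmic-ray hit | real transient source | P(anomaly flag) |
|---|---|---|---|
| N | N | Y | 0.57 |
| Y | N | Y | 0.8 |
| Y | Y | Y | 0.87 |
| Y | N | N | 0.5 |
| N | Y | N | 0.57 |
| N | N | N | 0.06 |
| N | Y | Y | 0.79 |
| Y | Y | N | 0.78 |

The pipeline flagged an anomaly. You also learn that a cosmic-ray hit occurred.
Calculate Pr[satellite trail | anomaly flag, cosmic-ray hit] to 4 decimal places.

Pr[satellite trail | anomaly flag, cosmic-ray hit] ≈ 0.3670

Weight on satellite trail=true, given the evidence: 0.186186 + 0.062031 = 0.248217
Denominator P(anomaly flag | cosmic-ray hit): 0.57×0.69×0.77 + 0.79×0.69×0.23 + 0.78×0.31×0.77 + 0.87×0.31×0.23 = 0.676431
Posterior = 0.248217 / 0.676431 ≈ 0.3670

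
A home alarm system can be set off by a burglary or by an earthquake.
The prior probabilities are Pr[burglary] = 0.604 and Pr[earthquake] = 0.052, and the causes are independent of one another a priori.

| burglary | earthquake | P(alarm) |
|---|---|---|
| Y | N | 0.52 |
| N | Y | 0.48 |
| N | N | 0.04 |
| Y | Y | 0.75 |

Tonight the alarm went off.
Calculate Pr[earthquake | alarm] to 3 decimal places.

Enumerate the 4 (burglary, earthquake) configurations and weight by the priors:
  P(alarm) = 0.04*0.396*0.948 + 0.48*0.396*0.052 + 0.52*0.604*0.948 + 0.75*0.604*0.052
        = 0.015016 + 0.009884 + 0.297748 + 0.023556 = 0.346204
Configurations with earthquake contribute 0.033440, so
  P(earthquake | alarm) = 0.033440 / 0.346204 ≈ 0.097

Pr[earthquake | alarm] ≈ 0.097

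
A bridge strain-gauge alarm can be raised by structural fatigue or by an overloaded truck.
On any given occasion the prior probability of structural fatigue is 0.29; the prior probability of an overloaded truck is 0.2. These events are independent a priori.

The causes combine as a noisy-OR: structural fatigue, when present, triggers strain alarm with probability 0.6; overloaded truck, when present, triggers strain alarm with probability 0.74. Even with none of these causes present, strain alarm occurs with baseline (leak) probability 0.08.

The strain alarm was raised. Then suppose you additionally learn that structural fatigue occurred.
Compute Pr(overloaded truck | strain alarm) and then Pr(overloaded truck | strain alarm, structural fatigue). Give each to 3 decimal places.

Pr(overloaded truck | strain alarm) ≈ 0.455; Pr(overloaded truck | strain alarm, structural fatigue) ≈ 0.263

Under noisy-OR, P(strain alarm | causes) = 1 − (1−0.08)·∏(1−qᵢ) over the active causes.
Weight on overloaded truck=true, given the evidence: 0.108034 + 0.052451 = 0.160485
The normalizing constant is 0.08·0.71·0.8 + 0.7608·0.71·0.2 + 0.632·0.29·0.8 + 0.90432·0.29·0.2 = 0.352549
P(overloaded truck | strain alarm) = 0.160485/0.352549 ≈ 0.455

Now condition on the additional information:
For the numerator, keep only overloaded truck=true terms: 0.90432×0.2 = 0.180864
Normalizer over all consistent configurations: 0.632×0.8 + 0.90432×0.2 = 0.686464
P(overloaded truck | strain alarm, structural fatigue) = 0.180864/0.686464 ≈ 0.263
The drop from 0.455 to 0.263 is the explaining-away (discounting) effect.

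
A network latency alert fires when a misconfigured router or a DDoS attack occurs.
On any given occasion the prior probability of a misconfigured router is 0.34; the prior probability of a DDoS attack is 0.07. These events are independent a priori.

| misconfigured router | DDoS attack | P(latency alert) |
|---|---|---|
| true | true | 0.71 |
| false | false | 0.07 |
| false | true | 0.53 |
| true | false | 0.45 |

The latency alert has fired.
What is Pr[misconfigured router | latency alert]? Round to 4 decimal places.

Pr[misconfigured router | latency alert] ≈ 0.7024

Numerator (weight on configurations with misconfigured router): 0.142290 + 0.016898 = 0.159188
Normalizer over all consistent configurations: 0.07*0.66*0.93 + 0.53*0.66*0.07 + 0.45*0.34*0.93 + 0.71*0.34*0.07 = 0.226640
P(misconfigured router | latency alert) = 0.159188/0.226640 ≈ 0.7024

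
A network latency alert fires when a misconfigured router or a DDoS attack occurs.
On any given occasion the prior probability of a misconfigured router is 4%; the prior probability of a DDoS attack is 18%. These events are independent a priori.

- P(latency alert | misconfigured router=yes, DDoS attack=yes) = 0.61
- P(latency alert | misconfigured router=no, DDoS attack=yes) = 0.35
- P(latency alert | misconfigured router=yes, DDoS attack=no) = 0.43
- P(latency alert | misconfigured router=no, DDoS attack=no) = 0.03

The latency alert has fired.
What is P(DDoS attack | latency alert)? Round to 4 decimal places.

P(latency alert) = 0.03×0.96×0.82 + 0.35×0.96×0.18 + 0.43×0.04×0.82 + 0.61×0.04×0.18 = 0.023616 + 0.060480 + 0.014104 + 0.004392 = 0.102592
Restricting to configurations with DDoS attack present: 0.060480 + 0.004392 = 0.064872.
Hence the posterior is 0.064872/0.102592 ≈ 0.6323.

P(DDoS attack | latency alert) ≈ 0.6323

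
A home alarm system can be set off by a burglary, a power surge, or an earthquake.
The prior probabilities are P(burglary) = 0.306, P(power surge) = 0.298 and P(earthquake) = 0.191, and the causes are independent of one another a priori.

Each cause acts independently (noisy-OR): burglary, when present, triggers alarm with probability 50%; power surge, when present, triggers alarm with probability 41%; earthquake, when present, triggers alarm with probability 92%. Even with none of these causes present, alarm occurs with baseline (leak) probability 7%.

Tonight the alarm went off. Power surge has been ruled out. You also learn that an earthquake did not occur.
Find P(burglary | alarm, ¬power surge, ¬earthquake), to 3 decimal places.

P(burglary | alarm, ¬power surge, ¬earthquake) ≈ 0.771

Under noisy-OR, P(alarm | causes) = 1 − (1−0.07)·∏(1−qᵢ) over the active causes.
Weight on burglary=true, given the evidence: 0.535*0.306 = 0.163710
The normalizing constant is 0.07*0.694 + 0.535*0.306 = 0.212290
P(burglary | alarm, ¬power surge, ¬earthquake) = 0.163710/0.212290 ≈ 0.771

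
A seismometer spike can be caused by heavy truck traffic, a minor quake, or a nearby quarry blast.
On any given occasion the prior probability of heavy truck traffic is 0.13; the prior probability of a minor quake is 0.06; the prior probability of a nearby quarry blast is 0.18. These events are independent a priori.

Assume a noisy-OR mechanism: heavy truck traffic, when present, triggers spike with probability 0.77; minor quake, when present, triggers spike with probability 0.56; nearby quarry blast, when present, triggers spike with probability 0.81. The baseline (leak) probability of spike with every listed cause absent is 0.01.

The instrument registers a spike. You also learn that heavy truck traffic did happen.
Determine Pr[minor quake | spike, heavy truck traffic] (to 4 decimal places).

Under noisy-OR, P(spike | causes) = 1 − (1−0.01)·∏(1−qᵢ) over the active causes.
By total probability over the 4 (minor quake, nearby quarry blast) configurations:
  P(spike | heavy truck traffic) = 0.7723·0.94·0.82 + 0.956737·0.94·0.18 + 0.899812·0.06·0.82 + 0.980964·0.06·0.18
        = 0.595289 + 0.161880 + 0.044271 + 0.010594 = 0.812034
Configurations with minor quake contribute 0.054865, so
  P(minor quake | spike, heavy truck traffic) = 0.054865 / 0.812034 ≈ 0.0676

Pr[minor quake | spike, heavy truck traffic] ≈ 0.0676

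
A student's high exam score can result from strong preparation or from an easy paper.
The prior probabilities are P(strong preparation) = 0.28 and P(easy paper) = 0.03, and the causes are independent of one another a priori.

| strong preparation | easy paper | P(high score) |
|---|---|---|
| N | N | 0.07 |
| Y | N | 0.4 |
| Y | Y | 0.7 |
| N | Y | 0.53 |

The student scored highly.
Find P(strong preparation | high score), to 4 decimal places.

P(strong preparation | high score) ≈ 0.6549

P(high score) = 0.07×0.72×0.97 + 0.53×0.72×0.03 + 0.4×0.28×0.97 + 0.7×0.28×0.03 = 0.048888 + 0.011448 + 0.108640 + 0.005880 = 0.174856
Restricting to configurations with strong preparation present: 0.108640 + 0.005880 = 0.114520.
So P(strong preparation | high score) = 0.114520/0.174856 ≈ 0.6549.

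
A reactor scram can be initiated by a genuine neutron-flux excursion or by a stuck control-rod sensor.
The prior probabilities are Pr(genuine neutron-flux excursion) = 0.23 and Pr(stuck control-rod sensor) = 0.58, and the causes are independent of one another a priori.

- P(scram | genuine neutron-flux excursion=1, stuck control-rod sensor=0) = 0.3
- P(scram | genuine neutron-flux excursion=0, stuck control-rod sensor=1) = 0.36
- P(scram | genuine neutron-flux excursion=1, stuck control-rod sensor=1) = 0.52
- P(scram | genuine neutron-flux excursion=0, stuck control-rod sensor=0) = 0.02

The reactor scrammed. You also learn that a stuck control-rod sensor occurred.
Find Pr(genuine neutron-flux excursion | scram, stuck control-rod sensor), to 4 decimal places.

Pr(genuine neutron-flux excursion | scram, stuck control-rod sensor) ≈ 0.3014

Enumerate both values of genuine neutron-flux excursion and weight by the priors:
  P(scram | stuck control-rod sensor) = 0.36×0.77 + 0.52×0.23
        = 0.277200 + 0.119600 = 0.396800
Configurations with genuine neutron-flux excursion contribute 0.119600, so
  P(genuine neutron-flux excursion | scram, stuck control-rod sensor) = 0.119600 / 0.396800 ≈ 0.3014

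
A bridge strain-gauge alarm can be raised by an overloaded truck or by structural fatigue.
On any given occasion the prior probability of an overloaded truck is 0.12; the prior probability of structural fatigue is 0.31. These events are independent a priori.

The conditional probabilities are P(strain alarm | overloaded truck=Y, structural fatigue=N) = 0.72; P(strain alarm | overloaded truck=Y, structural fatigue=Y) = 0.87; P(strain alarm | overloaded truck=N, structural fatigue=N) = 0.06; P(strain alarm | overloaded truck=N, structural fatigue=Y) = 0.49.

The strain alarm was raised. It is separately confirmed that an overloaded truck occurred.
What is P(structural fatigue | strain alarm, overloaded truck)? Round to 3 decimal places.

P(strain alarm | overloaded truck) = 0.72*0.69 + 0.87*0.31 = 0.496800 + 0.269700 = 0.766500
Of this, 0.269700 comes from 0.87*0.31 (the structural fatigue=true cases).
So P(structural fatigue | strain alarm, overloaded truck) = 0.269700/0.766500 ≈ 0.352.

P(structural fatigue | strain alarm, overloaded truck) ≈ 0.352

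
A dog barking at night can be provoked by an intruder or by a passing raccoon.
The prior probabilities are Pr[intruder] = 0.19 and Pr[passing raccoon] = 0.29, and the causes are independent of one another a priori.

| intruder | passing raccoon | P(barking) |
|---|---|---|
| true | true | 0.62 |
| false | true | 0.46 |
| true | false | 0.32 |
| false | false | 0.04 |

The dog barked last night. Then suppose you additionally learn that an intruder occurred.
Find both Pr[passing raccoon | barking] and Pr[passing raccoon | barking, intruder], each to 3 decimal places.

Pr[passing raccoon | barking] ≈ 0.682; Pr[passing raccoon | barking, intruder] ≈ 0.442

P(barking) = 0.04*0.81*0.71 + 0.46*0.81*0.29 + 0.32*0.19*0.71 + 0.62*0.19*0.29 = 0.023004 + 0.108054 + 0.043168 + 0.034162 = 0.208388
Of this, 0.142216 comes from 0.108054 + 0.034162 (the passing raccoon=true cases).
P(passing raccoon | barking) = 0.142216 / 0.208388 ≈ 0.682

Now condition on the additional information:
For the numerator, keep only passing raccoon=true terms: 0.62*0.29 = 0.179800
Normalizer over all consistent configurations: 0.32*0.71 + 0.62*0.29 = 0.407000
Posterior = 0.179800 / 0.407000 ≈ 0.442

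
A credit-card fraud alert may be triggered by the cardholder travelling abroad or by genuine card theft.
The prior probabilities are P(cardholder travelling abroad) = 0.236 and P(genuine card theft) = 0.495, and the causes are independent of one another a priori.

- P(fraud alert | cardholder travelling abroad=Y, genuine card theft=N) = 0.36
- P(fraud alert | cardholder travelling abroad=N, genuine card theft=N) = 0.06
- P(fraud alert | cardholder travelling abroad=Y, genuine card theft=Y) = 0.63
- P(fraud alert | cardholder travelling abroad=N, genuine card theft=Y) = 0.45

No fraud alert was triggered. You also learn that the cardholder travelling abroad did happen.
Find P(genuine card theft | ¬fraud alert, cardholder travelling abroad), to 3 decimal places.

P(genuine card theft | ¬fraud alert, cardholder travelling abroad) ≈ 0.362

By total probability over both values of genuine card theft:
  P(¬fraud alert | cardholder travelling abroad) = 0.64*0.505 + 0.37*0.495
        = 0.323200 + 0.183150 = 0.506350
The terms with genuine card theft present sum to 0.183150, so
  P(genuine card theft | ¬fraud alert, cardholder travelling abroad) = 0.183150 / 0.506350 ≈ 0.362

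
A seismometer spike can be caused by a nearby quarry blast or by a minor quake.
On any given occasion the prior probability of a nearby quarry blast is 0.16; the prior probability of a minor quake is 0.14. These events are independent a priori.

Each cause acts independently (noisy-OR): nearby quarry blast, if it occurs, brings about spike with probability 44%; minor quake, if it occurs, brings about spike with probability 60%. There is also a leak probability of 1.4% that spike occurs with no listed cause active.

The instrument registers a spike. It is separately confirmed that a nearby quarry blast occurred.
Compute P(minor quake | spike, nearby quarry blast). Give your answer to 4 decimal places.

Under noisy-OR, P(spike | causes) = 1 − (1−0.014)·∏(1−qᵢ) over the active causes.
P(spike | nearby quarry blast) = 0.44784*0.86 + 0.779136*0.14 = 0.385142 + 0.109079 = 0.494221
The minor quake-present share is 0.779136*0.14 = 0.109079.
Hence the posterior is 0.109079/0.494221 ≈ 0.2207.

P(minor quake | spike, nearby quarry blast) ≈ 0.2207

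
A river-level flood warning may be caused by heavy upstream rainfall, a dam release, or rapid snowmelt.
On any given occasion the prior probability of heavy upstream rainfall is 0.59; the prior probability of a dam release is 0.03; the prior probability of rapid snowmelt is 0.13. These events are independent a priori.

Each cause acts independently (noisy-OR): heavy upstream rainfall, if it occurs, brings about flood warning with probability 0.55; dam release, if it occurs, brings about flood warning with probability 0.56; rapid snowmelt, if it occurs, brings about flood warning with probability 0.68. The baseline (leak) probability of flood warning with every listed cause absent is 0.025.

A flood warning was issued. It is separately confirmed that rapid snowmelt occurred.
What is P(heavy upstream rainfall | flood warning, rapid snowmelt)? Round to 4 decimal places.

Under noisy-OR, P(flood warning | causes) = 1 − (1−0.025)·∏(1−qᵢ) over the active causes.
Weight on heavy upstream rainfall=true, given the evidence: 0.491949 + 0.016607 = 0.508556
Normalizer over all consistent configurations: 0.688*0.41*0.97 + 0.86272*0.41*0.03 + 0.8596*0.59*0.97 + 0.938224*0.59*0.03 = 0.792785
Posterior = 0.508556 / 0.792785 ≈ 0.6415

P(heavy upstream rainfall | flood warning, rapid snowmelt) ≈ 0.6415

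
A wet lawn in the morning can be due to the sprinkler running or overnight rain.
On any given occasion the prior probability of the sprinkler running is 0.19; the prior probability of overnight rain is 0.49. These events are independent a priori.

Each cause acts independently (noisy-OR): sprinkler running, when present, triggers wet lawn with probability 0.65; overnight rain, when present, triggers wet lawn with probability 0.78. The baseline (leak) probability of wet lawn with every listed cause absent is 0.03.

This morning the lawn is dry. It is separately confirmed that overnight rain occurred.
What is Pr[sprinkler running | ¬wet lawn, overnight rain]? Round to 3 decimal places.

Pr[sprinkler running | ¬wet lawn, overnight rain] ≈ 0.076

Under noisy-OR, P(wet lawn | causes) = 1 − (1−0.03)·∏(1−qᵢ) over the active causes.
By total probability over both values of sprinkler running:
  P(¬wet lawn | overnight rain) = 0.2134×0.81 + 0.07469×0.19
        = 0.172854 + 0.014191 = 0.187045
The terms with sprinkler running present sum to 0.014191, so
  P(sprinkler running | ¬wet lawn, overnight rain) = 0.014191 / 0.187045 ≈ 0.076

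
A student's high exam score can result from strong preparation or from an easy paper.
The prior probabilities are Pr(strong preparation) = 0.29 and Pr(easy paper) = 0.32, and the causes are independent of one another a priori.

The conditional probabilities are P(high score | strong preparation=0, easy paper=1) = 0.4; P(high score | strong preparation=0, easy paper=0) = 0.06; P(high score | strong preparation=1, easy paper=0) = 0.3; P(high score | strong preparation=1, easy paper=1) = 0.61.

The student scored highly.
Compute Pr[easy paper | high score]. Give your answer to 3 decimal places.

P(high score) = 0.06×0.71×0.68 + 0.4×0.71×0.32 + 0.3×0.29×0.68 + 0.61×0.29×0.32 = 0.028968 + 0.090880 + 0.059160 + 0.056608 = 0.235616
Restricting to configurations with easy paper present: 0.090880 + 0.056608 = 0.147488.
P(easy paper | high score) = 0.147488 / 0.235616 ≈ 0.626

Pr[easy paper | high score] ≈ 0.626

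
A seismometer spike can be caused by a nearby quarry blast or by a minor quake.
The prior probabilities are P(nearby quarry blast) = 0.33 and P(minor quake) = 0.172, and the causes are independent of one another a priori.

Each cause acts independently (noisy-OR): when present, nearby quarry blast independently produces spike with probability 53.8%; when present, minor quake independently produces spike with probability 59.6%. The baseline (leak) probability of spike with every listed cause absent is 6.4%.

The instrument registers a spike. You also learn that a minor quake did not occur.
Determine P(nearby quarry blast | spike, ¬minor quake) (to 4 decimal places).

P(nearby quarry blast | spike, ¬minor quake) ≈ 0.8137

Under noisy-OR, P(spike | causes) = 1 − (1−0.064)·∏(1−qᵢ) over the active causes.
P(spike | ¬minor quake) = 0.064*0.67 + 0.567568*0.33 = 0.042880 + 0.187297 = 0.230177
The nearby quarry blast-present share is 0.567568*0.33 = 0.187297.
P(nearby quarry blast | spike, ¬minor quake) = 0.187297 / 0.230177 ≈ 0.8137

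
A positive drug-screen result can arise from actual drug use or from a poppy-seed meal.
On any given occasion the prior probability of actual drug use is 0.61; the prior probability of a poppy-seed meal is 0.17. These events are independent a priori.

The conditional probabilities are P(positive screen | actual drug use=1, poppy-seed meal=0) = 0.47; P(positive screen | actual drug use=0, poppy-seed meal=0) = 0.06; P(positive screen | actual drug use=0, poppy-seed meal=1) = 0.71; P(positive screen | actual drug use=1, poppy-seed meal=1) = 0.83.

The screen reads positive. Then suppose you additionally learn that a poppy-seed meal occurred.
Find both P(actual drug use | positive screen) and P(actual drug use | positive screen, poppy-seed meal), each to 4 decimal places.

By total probability over the 4 (actual drug use, poppy-seed meal) configurations:
  P(positive screen) = 0.06×0.39×0.83 + 0.71×0.39×0.17 + 0.47×0.61×0.83 + 0.83×0.61×0.17
        = 0.019422 + 0.047073 + 0.237961 + 0.086071 = 0.390527
Keeping only the actual drug use-present terms gives 0.324032, so
  P(actual drug use | positive screen) = 0.324032 / 0.390527 ≈ 0.8297

Now also conditioning on poppy-seed meal=true:
Enumerate both values of actual drug use and weight by the priors:
  P(positive screen | poppy-seed meal) = 0.71*0.39 + 0.83*0.61
        = 0.276900 + 0.506300 = 0.783200
Keeping only the actual drug use-present terms gives 0.506300, so
  P(actual drug use | positive screen, poppy-seed meal) = 0.506300 / 0.783200 ≈ 0.6465

P(actual drug use | positive screen) ≈ 0.8297; P(actual drug use | positive screen, poppy-seed meal) ≈ 0.6465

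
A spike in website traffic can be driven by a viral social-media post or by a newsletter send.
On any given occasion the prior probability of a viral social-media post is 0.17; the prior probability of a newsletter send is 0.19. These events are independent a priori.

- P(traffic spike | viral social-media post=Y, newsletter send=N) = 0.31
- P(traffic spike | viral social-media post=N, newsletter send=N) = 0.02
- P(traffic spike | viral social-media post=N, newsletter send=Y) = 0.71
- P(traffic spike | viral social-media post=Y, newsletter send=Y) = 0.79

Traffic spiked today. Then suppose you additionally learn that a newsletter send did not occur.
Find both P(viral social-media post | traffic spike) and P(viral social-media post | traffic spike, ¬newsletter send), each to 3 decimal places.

For the numerator, keep only viral social-media post=true terms: 0.042687 + 0.025517 = 0.068204
Denominator P(traffic spike): 0.02·0.83·0.81 + 0.71·0.83·0.19 + 0.31·0.17·0.81 + 0.79·0.17·0.19 = 0.193617
Posterior = 0.068204 / 0.193617 ≈ 0.352

Now condition on the additional information:
Weight on viral social-media post=true, given the evidence: 0.31×0.17 = 0.052700
Denominator P(traffic spike | ¬newsletter send): 0.02×0.83 + 0.31×0.17 = 0.069300
P(viral social-media post | traffic spike, ¬newsletter send) = 0.052700/0.069300 ≈ 0.760

P(viral social-media post | traffic spike) ≈ 0.352; P(viral social-media post | traffic spike, ¬newsletter send) ≈ 0.760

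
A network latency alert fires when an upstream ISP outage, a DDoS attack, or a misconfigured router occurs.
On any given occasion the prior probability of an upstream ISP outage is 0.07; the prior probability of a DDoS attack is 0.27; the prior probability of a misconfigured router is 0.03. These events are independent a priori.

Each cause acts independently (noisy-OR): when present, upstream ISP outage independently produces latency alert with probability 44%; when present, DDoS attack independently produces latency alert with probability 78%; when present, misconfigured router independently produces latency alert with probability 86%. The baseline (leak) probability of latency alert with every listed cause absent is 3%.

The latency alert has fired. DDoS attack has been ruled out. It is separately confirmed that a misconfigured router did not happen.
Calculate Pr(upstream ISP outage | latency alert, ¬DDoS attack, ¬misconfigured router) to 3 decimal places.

Pr(upstream ISP outage | latency alert, ¬DDoS attack, ¬misconfigured router) ≈ 0.534

Under noisy-OR, P(latency alert | causes) = 1 − (1−0.03)·∏(1−qᵢ) over the active causes.
P(latency alert | ¬DDoS attack, ¬misconfigured router) = 0.03*0.93 + 0.4568*0.07 = 0.027900 + 0.031976 = 0.059876
Restricting to configurations with upstream ISP outage present: 0.4568*0.07 = 0.031976.
So P(upstream ISP outage | latency alert, ¬DDoS attack, ¬misconfigured router) = 0.031976/0.059876 ≈ 0.534.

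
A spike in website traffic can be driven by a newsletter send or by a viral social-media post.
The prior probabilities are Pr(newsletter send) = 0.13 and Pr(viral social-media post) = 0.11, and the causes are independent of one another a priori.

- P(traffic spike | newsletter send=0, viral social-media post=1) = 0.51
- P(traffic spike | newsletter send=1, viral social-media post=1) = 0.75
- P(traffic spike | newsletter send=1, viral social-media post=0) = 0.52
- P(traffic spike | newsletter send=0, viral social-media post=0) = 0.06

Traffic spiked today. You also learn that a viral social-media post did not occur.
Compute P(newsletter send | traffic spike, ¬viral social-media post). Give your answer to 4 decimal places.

P(newsletter send | traffic spike, ¬viral social-media post) ≈ 0.5643

By total probability over both values of newsletter send:
  P(traffic spike | ¬viral social-media post) = 0.06·0.87 + 0.52·0.13
        = 0.052200 + 0.067600 = 0.119800
Keeping only the newsletter send-present terms gives 0.067600, so
  P(newsletter send | traffic spike, ¬viral social-media post) = 0.067600 / 0.119800 ≈ 0.5643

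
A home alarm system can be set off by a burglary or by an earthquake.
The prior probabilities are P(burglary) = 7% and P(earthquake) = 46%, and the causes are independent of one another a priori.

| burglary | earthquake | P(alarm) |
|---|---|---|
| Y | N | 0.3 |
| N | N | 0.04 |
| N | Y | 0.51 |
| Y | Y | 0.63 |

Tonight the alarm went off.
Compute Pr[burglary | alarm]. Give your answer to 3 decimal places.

Pr[burglary | alarm] ≈ 0.117

Enumerate the 4 (burglary, earthquake) configurations and weight by the priors:
  P(alarm) = 0.04×0.93×0.54 + 0.51×0.93×0.46 + 0.3×0.07×0.54 + 0.63×0.07×0.46
        = 0.020088 + 0.218178 + 0.011340 + 0.020286 = 0.269892
The terms with burglary present sum to 0.031626, so
  P(burglary | alarm) = 0.031626 / 0.269892 ≈ 0.117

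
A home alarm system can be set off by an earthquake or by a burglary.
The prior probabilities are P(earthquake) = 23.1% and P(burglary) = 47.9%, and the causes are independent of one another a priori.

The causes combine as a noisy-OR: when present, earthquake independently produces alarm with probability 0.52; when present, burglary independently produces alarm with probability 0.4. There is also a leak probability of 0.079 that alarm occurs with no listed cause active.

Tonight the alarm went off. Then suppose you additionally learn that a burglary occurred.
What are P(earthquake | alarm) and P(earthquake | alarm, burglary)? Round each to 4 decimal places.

P(earthquake | alarm) ≈ 0.4304; P(earthquake | alarm, burglary) ≈ 0.3304

Under noisy-OR, P(alarm | causes) = 1 − (1−0.079)·∏(1−qᵢ) over the active causes.
Numerator (weight on configurations with earthquake): 0.067146 + 0.081300 = 0.148446
The normalizing constant is 0.079×0.769×0.521 + 0.4474×0.769×0.479 + 0.55792×0.231×0.521 + 0.734752×0.231×0.479 = 0.344897
Posterior = 0.148446 / 0.344897 ≈ 0.4304

Now condition on the additional information:
P(alarm | burglary) = 0.4474·0.769 + 0.734752·0.231 = 0.344051 + 0.169728 = 0.513779
The earthquake-present share is 0.734752·0.231 = 0.169728.
P(earthquake | alarm, burglary) = 0.169728 / 0.513779 ≈ 0.3304
This is intercausal reasoning (explaining away): once burglary accounts for the alarm, earthquake becomes less likely.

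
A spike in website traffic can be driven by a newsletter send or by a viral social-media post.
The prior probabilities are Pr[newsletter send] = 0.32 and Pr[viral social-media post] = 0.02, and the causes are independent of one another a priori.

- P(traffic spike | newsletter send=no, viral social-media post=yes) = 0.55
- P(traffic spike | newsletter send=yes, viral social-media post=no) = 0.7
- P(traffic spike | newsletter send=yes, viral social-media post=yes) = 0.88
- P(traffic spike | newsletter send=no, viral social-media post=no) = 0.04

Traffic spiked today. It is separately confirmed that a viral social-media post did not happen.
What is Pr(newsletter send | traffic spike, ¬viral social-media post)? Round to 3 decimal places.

Pr(newsletter send | traffic spike, ¬viral social-media post) ≈ 0.892

P(traffic spike | ¬viral social-media post) = 0.04×0.68 + 0.7×0.32 = 0.027200 + 0.224000 = 0.251200
Of this, 0.224000 comes from 0.7×0.32 (the newsletter send=true cases).
So P(newsletter send | traffic spike, ¬viral social-media post) = 0.224000/0.251200 ≈ 0.892.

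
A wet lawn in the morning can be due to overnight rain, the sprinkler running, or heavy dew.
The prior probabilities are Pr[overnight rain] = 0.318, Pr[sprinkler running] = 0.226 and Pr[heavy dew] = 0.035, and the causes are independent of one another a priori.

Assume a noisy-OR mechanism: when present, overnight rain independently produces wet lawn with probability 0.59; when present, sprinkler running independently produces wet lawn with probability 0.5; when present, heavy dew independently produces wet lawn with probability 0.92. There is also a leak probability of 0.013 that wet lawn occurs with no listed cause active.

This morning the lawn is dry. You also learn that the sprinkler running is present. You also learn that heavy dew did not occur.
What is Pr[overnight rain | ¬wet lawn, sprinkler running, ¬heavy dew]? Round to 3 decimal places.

Pr[overnight rain | ¬wet lawn, sprinkler running, ¬heavy dew] ≈ 0.160

Under noisy-OR, P(wet lawn | causes) = 1 − (1−0.013)·∏(1−qᵢ) over the active causes.
Numerator (weight on configurations with overnight rain): 0.202335*0.318 = 0.064343
Denominator P(¬wet lawn | sprinkler running, ¬heavy dew): 0.4935*0.682 + 0.202335*0.318 = 0.400910
Posterior = 0.064343 / 0.400910 ≈ 0.160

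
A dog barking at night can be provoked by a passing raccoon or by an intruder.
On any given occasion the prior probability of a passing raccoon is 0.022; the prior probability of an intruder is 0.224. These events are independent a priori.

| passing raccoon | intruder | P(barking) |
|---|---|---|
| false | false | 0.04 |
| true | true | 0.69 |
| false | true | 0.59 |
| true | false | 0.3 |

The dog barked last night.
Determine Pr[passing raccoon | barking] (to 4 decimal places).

Pr[passing raccoon | barking] ≈ 0.0507

For the numerator, keep only passing raccoon=true terms: 0.005122 + 0.003400 = 0.008522
Denominator P(barking): 0.04·0.978·0.776 + 0.59·0.978·0.224 + 0.3·0.022·0.776 + 0.69·0.022·0.224 = 0.168131
Posterior = 0.008522 / 0.168131 ≈ 0.0507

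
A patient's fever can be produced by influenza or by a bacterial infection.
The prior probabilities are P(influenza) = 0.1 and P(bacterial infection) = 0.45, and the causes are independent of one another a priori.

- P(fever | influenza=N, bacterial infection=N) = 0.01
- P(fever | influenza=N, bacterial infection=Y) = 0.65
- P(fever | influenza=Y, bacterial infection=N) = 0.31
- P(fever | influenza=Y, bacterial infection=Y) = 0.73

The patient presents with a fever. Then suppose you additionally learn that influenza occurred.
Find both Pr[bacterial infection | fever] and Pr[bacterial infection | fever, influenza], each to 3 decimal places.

Pr[bacterial infection | fever] ≈ 0.931; Pr[bacterial infection | fever, influenza] ≈ 0.658

For the numerator, keep only bacterial infection=true terms: 0.263250 + 0.032850 = 0.296100
The normalizing constant is 0.01*0.9*0.55 + 0.65*0.9*0.45 + 0.31*0.1*0.55 + 0.73*0.1*0.45 = 0.318100
P(bacterial infection | fever) = 0.296100/0.318100 ≈ 0.931

With the extra evidence:
Numerator (weight on configurations with bacterial infection): 0.73×0.45 = 0.328500
The normalizing constant is 0.31×0.55 + 0.73×0.45 = 0.499000
P(bacterial infection | fever, influenza) = 0.328500/0.499000 ≈ 0.658
This is intercausal reasoning (explaining away): once influenza accounts for the fever, bacterial infection becomes less likely.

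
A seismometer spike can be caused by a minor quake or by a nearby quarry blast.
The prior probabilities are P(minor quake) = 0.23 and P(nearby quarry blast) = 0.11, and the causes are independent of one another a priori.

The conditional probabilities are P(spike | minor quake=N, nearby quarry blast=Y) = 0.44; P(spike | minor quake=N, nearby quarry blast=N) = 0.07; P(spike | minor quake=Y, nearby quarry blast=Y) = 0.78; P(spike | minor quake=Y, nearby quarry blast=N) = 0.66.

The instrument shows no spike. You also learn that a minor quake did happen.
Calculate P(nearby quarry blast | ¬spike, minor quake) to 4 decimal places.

P(nearby quarry blast | ¬spike, minor quake) ≈ 0.0741

By total probability over both values of nearby quarry blast:
  P(¬spike | minor quake) = 0.34·0.89 + 0.22·0.11
        = 0.302600 + 0.024200 = 0.326800
The terms with nearby quarry blast present sum to 0.024200, so
  P(nearby quarry blast | ¬spike, minor quake) = 0.024200 / 0.326800 ≈ 0.0741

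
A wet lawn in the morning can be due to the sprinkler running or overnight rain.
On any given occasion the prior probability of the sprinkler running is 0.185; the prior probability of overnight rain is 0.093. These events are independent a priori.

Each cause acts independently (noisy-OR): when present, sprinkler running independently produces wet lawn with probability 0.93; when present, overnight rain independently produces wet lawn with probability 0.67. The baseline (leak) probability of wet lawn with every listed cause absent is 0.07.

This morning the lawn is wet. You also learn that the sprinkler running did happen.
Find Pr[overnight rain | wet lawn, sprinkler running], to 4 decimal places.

Under noisy-OR, P(wet lawn | causes) = 1 − (1−0.07)·∏(1−qᵢ) over the active causes.
Weight on overnight rain=true, given the evidence: 0.978517×0.093 = 0.091002
The normalizing constant is 0.9349×0.907 + 0.978517×0.093 = 0.938956
Posterior = 0.091002 / 0.938956 ≈ 0.0969

Pr[overnight rain | wet lawn, sprinkler running] ≈ 0.0969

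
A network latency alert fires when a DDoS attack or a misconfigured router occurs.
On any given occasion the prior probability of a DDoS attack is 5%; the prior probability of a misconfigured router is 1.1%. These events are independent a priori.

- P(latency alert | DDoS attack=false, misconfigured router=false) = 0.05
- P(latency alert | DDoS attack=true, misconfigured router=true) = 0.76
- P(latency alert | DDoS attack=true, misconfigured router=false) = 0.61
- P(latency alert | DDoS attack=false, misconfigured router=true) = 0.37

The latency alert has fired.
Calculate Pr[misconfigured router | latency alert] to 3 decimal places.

Numerator (weight on configurations with misconfigured router): 0.003866 + 0.000418 = 0.004284
Normalizer over all consistent configurations: 0.05·0.95·0.989 + 0.37·0.95·0.011 + 0.61·0.05·0.989 + 0.76·0.05·0.011 = 0.081426
P(misconfigured router | latency alert) = 0.004284/0.081426 ≈ 0.053

Pr[misconfigured router | latency alert] ≈ 0.053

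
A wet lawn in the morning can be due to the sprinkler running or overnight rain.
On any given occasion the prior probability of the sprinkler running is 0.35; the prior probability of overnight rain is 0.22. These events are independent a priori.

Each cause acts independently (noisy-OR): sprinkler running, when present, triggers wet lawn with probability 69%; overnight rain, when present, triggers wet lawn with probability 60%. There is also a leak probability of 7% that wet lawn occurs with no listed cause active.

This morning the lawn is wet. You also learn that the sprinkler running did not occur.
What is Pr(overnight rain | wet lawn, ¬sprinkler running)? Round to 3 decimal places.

Pr(overnight rain | wet lawn, ¬sprinkler running) ≈ 0.717

Under noisy-OR, P(wet lawn | causes) = 1 − (1−0.07)·∏(1−qᵢ) over the active causes.
By total probability over both values of overnight rain:
  P(wet lawn | ¬sprinkler running) = 0.07×0.78 + 0.628×0.22
        = 0.054600 + 0.138160 = 0.192760
Keeping only the overnight rain-present terms gives 0.138160, so
  P(overnight rain | wet lawn, ¬sprinkler running) = 0.138160 / 0.192760 ≈ 0.717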